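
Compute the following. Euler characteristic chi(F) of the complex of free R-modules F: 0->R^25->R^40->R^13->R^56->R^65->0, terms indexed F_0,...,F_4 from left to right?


chi = sum (-1)^i * rank:
(-1)^0*25=25
(-1)^1*40=-40
(-1)^2*13=13
(-1)^3*56=-56
(-1)^4*65=65
chi=7


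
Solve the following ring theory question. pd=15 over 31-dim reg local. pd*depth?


pd+depth=31
depth=31-15=16
pd*depth=15*16=240


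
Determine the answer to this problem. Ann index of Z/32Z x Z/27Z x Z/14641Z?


Exponent = lcm of the cyclic orders; pairwise coprime => product.
2^5*3^3*11^4=32*27*14641=12649824


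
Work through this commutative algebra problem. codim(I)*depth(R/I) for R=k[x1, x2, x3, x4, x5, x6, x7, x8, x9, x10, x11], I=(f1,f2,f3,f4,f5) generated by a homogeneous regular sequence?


codim=5, depth=dim(R/I)=11-5=6
Product=5*6=30


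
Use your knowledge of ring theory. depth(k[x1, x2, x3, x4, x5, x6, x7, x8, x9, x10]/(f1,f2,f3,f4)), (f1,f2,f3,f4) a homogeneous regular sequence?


depth(R)=10
depth(R/I)=10-4=6


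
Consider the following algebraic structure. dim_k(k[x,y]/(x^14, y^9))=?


Basis: x^i*y^j, i<14, j<9
14*9=126


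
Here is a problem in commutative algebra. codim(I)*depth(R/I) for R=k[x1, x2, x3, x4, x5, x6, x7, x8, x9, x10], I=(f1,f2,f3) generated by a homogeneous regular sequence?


codim=3, depth=dim(R/I)=10-3=7
Product=3*7=21


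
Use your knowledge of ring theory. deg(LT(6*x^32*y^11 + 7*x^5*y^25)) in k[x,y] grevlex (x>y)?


LT: 6*x^32*y^11
deg_x=32, deg_y=11
Total=32+11=43


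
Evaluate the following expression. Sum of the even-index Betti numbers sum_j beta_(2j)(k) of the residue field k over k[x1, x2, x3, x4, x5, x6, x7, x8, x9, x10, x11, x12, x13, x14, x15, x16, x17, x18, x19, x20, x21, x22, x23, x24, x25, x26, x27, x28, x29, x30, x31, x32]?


Koszul resolution: beta_i(k)=C(n,i), n=32
sum_even C(32,i) = 2^(n-1) = 2^31 = 2147483648


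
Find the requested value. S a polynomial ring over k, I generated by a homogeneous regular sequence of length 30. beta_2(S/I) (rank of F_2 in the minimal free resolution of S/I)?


Regular sequence => Koszul complex is the minimal free resolution.
Syz_1 minimally generated by Koszul relations f_i*e_j - f_j*e_i (i<j): mu(Syz_1) = beta_2 = C(m,2) = m(m-1)/2
m=30
30*29/2 = 435


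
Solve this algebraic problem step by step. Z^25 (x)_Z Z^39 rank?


rank(M(x)N) = rank(M)*rank(N)
25*39 = 975


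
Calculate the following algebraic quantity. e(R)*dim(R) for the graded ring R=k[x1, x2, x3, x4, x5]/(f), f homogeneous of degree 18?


e(R)=deg(f)=18, dim(R)=5-1=4
e*dim=18*4=72


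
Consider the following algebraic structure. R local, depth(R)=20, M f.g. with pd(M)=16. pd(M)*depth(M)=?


pd+depth=20
depth=20-16=4
pd*depth=16*4=64


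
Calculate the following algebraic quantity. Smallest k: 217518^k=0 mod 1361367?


217518^k mod 1361367:
k=1: 217518
k=2: 1131606
k=3: 1352106
k=4: 388962
k=5: 0
First zero at k = 5


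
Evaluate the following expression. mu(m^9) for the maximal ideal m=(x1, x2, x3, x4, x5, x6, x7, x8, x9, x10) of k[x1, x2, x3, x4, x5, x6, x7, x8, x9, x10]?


Graded Nakayama: mu(m^d) = dim_k (m^d/m^(d+1)) = #degree-9 monomials in 10 vars
C(n+d-1,d)=C(18,9)=48620


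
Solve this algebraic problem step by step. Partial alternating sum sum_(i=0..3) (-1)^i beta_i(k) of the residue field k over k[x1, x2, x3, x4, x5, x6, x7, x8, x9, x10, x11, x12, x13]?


Koszul resolution: beta_i(k)=C(n,i), n=13
sum_(i=0..p) (-1)^i C(n,i) = (-1)^p C(n-1,p)
(-1)^3*C(12,3) = (-1)^3*220 = -220


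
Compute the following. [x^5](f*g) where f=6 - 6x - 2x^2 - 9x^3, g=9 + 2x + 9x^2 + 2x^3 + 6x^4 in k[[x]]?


[x^5] = sum a_i*b_j, i+j=5
  -6*6=-36
  -2*2=-4
  -9*9=-81
Sum=-121


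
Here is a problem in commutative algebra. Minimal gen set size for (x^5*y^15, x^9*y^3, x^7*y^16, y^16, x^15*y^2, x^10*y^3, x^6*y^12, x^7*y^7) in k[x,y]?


Remove redundant (divisible by others).
x^10*y^3 redundant.
x^7*y^16 redundant.
Min: x^15*y^2, x^9*y^3, x^7*y^7, x^6*y^12, x^5*y^15, y^16
Count=6


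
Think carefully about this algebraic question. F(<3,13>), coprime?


gcd(3,13)=1 => F=ab-a-b=3*13-3-13=39-16=23


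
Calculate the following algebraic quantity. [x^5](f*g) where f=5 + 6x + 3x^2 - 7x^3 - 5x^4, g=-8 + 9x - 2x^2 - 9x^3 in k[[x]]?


[x^5] = sum a_i*b_j, i+j=5
  3*-9=-27
  -7*-2=14
  -5*9=-45
Sum=-58


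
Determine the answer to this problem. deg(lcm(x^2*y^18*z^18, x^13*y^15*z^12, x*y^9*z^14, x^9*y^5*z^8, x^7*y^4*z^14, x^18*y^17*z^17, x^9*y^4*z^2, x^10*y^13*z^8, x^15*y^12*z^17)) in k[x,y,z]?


lcm = componentwise max:
x: max(2,13,1,9,7,18,9,10,15)=18
y: max(18,15,9,5,4,17,4,13,12)=18
z: max(18,12,14,8,14,17,2,8,17)=18
Total=18+18+18=54


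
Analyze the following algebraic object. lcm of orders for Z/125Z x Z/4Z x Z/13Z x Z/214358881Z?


Exponent = lcm of the cyclic orders; pairwise coprime => product.
5^3*2^2*13^1*11^8=125*4*13*214358881=1393332726500


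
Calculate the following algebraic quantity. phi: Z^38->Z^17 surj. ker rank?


rank(ker) = 38-17 = 21


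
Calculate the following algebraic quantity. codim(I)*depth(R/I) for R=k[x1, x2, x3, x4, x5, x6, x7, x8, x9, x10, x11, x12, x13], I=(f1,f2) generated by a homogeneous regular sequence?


codim=2, depth=dim(R/I)=13-2=11
Product=2*11=22


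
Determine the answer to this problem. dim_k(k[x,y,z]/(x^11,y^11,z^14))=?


Basis: x^iy^jz^k, i<11,j<11,k<14
11*11*14=1694


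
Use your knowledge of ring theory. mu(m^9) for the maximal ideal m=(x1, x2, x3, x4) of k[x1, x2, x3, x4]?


Graded Nakayama: mu(m^d) = dim_k (m^d/m^(d+1)) = #degree-9 monomials in 4 vars
C(n+d-1,d)=C(12,9)=220


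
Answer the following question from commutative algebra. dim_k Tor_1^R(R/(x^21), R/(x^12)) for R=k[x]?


Tor_1(R/I,R/J)=(I cap J)/IJ=(x^21)/(x^33)
dim=33-21=min(21,12)=12


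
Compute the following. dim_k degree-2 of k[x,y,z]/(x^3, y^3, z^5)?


Need i<3, j<3, k<5 with i+j+k=2.
For each i, j ranges over max(0,2-i-4)..min(2,2-i):
  i=0: j in [0,2] -> 3
  i=1: j in [0,1] -> 2
  i=2: j in [0,0] -> 1
H(2) = 3+2+1 = 6


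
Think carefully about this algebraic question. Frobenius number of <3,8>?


gcd(3,8)=1 => F=ab-a-b=3*8-3-8=24-11=13


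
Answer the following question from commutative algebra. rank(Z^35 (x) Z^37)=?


rank(M(x)N) = rank(M)*rank(N)
35*37 = 1295


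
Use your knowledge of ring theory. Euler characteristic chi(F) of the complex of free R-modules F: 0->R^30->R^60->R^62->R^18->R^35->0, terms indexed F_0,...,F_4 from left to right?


chi = sum (-1)^i * rank:
(-1)^0*30=30
(-1)^1*60=-60
(-1)^2*62=62
(-1)^3*18=-18
(-1)^4*35=35
chi=49


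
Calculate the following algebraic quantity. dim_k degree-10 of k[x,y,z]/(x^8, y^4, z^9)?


Need i<8, j<4, k<9 with i+j+k=10.
For each i, j ranges over max(0,10-i-8)..min(3,10-i):
  i=0: j in [2,3] -> 2
  i=1: j in [1,3] -> 3
  i=2: j in [0,3] -> 4
  i=3: j in [0,3] -> 4
  i=4: j in [0,3] -> 4
  i=5: j in [0,3] -> 4
  i=6: j in [0,3] -> 4
  i=7: j in [0,3] -> 4
H(10) = 2+3+4+4+4+4+4+4 = 29


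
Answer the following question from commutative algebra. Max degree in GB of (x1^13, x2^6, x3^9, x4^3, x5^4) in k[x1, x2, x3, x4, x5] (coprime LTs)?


Pure powers, coprime LTs => already GB.
Degrees: 13, 6, 9, 3, 4
Max=13


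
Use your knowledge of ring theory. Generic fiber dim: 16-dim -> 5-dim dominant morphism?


dim(fiber)=dim(X)-dim(Y)=16-5=11


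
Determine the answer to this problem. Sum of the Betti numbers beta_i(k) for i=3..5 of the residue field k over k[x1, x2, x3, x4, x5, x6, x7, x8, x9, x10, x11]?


Koszul resolution: beta_i(k)=C(n,i), n=11
C(11,3)=165, C(11,4)=330, C(11,5)=462
Sum=957


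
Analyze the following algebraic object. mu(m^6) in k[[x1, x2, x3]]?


C(n+d-1,d)=C(8,6)=28


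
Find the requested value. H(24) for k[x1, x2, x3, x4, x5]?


C(d+n-1,n-1)=C(28,4)=20475


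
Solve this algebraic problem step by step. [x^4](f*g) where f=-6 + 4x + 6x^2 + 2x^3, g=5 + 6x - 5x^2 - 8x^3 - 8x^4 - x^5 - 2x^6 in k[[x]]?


[x^4] = sum a_i*b_j, i+j=4
  -6*-8=48
  4*-8=-32
  6*-5=-30
  2*6=12
Sum=-2


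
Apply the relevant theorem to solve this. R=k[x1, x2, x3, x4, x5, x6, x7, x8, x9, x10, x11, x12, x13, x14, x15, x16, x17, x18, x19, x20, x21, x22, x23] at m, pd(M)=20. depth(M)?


pd+depth=depth(R)=23
depth=23-20=3


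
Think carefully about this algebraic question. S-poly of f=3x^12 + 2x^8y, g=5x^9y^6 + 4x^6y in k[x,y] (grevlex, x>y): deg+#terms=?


LT(f)=3x^12, LT(g)=5x^9y^6
lcm(LM)=x^12y^6
S(f,g) (scaled by 15 to clear denominators) = 5y^6*f - 3x^3*g = 10x^8y^7 - 12x^9y
2 terms, deg 15.
15+2=17


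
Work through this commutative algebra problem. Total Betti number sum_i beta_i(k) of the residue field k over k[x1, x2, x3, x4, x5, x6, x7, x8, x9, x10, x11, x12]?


Koszul resolution: beta_i(k)=C(n,i), n=12
sum_i C(12,i) = 2^12 = 4096


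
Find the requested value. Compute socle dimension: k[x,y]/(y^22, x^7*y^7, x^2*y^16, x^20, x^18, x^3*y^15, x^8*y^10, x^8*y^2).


Socle = ann(m) = span of standard monomials u with x*u, y*u in I (staircase corners).
Redundant generators: x^8*y^10, x^20
Minimal generators: x^18, x^8*y^2, x^7*y^7, x^3*y^15, x^2*y^16, y^22
Corners: xy^21, x^2y^15, x^6y^14, x^7y^6, x^17y
Socle dim=5


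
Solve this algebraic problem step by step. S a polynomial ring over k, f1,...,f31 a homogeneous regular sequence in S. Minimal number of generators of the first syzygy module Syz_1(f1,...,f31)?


Regular sequence => Koszul complex is the minimal free resolution.
Syz_1 minimally generated by Koszul relations f_i*e_j - f_j*e_i (i<j): mu(Syz_1) = beta_2 = C(m,2) = m(m-1)/2
m=31
31*30/2 = 465


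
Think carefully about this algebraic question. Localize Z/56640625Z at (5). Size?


5-primary part: 56640625=5^9*29
Size=5^9=1953125


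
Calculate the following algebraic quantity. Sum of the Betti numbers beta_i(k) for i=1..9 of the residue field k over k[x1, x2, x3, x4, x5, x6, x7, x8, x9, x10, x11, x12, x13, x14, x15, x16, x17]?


Koszul resolution: beta_i(k)=C(n,i), n=17
C(17,1)=17, C(17,2)=136, C(17,3)=680, C(17,4)=2380, C(17,5)=6188, C(17,6)=12376, C(17,7)=19448, C(17,8)=24310, C(17,9)=24310
Sum=89845


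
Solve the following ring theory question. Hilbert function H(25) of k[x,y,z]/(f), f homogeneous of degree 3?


C(27,2)-C(24,2)=351-276=75


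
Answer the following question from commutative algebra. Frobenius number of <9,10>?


gcd(9,10)=1 => F=ab-a-b=9*10-9-10=90-19=71


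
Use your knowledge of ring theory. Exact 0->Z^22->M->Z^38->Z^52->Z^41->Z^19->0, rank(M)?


Alt sum=0:
(-1)^0*22 + (-1)^1*? + (-1)^2*38 + (-1)^3*52 + (-1)^4*41 + (-1)^5*19=0
rank(M)=30


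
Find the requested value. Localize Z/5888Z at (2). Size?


2-primary part: 5888=2^8*23
Size=2^8=256


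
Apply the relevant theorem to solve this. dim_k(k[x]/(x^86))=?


Basis: 1,x,...,x^85
dim=86


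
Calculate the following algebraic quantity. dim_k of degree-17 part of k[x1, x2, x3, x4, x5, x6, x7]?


C(d+n-1,n-1)=C(23,6)=100947


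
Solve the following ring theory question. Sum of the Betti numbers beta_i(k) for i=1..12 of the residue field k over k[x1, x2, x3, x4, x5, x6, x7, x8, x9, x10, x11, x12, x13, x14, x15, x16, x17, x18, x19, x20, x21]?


Koszul resolution: beta_i(k)=C(n,i), n=21
C(21,1)=21, C(21,2)=210, C(21,3)=1330, C(21,4)=5985, C(21,5)=20349, C(21,6)=54264, C(21,7)=116280, C(21,8)=203490, C(21,9)=293930, C(21,10)=352716, C(21,11)=352716, C(21,12)=293930
Sum=1695221


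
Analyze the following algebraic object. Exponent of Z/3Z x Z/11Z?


Exponent = lcm of the cyclic orders; pairwise coprime => product.
3^1*11^1=3*11=33


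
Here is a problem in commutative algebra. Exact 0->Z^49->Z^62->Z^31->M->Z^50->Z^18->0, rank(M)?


Alt sum=0:
(-1)^0*49 + (-1)^1*62 + (-1)^2*31 + (-1)^3*? + (-1)^4*50 + (-1)^5*18=0
rank(M)=50


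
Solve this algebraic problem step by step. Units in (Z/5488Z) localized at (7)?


Local ring = Z/343Z.
phi(343) = 7^2*(7-1) = 294


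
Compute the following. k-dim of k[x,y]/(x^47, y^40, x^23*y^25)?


k[x,y]/I, I = (x^47, y^40, x^23*y^25)
Rect: 47x40=1880. Corner: (47-23)x(40-25)=360.
dim = 1880-360 = 1520


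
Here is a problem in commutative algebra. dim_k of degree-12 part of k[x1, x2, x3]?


C(d+n-1,n-1)=C(14,2)=91


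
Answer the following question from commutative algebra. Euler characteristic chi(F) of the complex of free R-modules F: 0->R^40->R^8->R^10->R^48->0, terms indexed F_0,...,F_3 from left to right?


chi = sum (-1)^i * rank:
(-1)^0*40=40
(-1)^1*8=-8
(-1)^2*10=10
(-1)^3*48=-48
chi=-6


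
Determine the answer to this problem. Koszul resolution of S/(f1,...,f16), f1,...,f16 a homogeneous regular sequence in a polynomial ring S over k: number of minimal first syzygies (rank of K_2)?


Regular sequence => Koszul complex is the minimal free resolution.
Syz_1 minimally generated by Koszul relations f_i*e_j - f_j*e_i (i<j): mu(Syz_1) = beta_2 = C(m,2) = m(m-1)/2
m=16
16*15/2 = 120


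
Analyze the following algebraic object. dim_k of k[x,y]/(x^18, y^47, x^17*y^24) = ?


k[x,y]/I, I = (x^18, y^47, x^17*y^24)
Rect: 18x47=846. Corner: (18-17)x(47-24)=23.
dim = 846-23 = 823


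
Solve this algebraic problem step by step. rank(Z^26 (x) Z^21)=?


rank(M(x)N) = rank(M)*rank(N)
26*21 = 546


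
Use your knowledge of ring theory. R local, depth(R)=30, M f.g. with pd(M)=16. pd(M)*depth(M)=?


pd+depth=30
depth=30-16=14
pd*depth=16*14=224


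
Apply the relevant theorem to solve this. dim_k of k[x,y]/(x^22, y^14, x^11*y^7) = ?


k[x,y]/I, I = (x^22, y^14, x^11*y^7)
Rect: 22x14=308. Corner: (22-11)x(14-7)=77.
dim = 308-77 = 231


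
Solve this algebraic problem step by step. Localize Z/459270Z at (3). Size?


3-primary part: 459270=3^8*70
Size=3^8=6561


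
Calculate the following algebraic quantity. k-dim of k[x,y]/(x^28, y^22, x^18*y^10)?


k[x,y]/I, I = (x^28, y^22, x^18*y^10)
Rect: 28x22=616. Corner: (28-18)x(22-10)=120.
dim = 616-120 = 496


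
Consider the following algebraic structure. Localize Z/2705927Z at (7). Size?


7-primary part: 2705927=7^6*23
Size=7^6=117649


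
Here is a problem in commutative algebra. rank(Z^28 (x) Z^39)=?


rank(M(x)N) = rank(M)*rank(N)
28*39 = 1092


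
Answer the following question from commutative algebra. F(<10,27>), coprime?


gcd(10,27)=1 => F=ab-a-b=10*27-10-27=270-37=233


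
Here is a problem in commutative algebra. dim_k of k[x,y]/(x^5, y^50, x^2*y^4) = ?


k[x,y]/I, I = (x^5, y^50, x^2*y^4)
Rect: 5x50=250. Corner: (5-2)x(50-4)=138.
dim = 250-138 = 112


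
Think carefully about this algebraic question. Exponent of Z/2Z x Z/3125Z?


Exponent = lcm of the cyclic orders; pairwise coprime => product.
2^1*5^5=2*3125=6250


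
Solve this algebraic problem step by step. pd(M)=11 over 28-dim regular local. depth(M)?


pd+depth=depth(R)=28
depth=28-11=17


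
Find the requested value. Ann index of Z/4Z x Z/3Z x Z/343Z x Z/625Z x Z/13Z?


Exponent = lcm of the cyclic orders; pairwise coprime => product.
2^2*3^1*7^3*5^4*13^1=4*3*343*625*13=33442500


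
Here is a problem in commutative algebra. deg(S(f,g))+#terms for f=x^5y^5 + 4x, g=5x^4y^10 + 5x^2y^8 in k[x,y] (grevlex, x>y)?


LT(f)=x^5y^5, LT(g)=5x^4y^10
lcm(LM)=x^5y^10
S(f,g) (scaled by 5 to clear denominators) = 5y^5*f - x*g = -5x^3y^8 + 20xy^5
2 terms, deg 11.
11+2=13


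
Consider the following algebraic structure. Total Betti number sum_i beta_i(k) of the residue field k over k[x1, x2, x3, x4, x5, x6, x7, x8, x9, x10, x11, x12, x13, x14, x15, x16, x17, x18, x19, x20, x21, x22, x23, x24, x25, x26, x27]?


Koszul resolution: beta_i(k)=C(n,i), n=27
sum_i C(27,i) = 2^27 = 134217728


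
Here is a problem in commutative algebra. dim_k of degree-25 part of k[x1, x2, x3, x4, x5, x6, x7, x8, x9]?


C(d+n-1,n-1)=C(33,8)=13884156


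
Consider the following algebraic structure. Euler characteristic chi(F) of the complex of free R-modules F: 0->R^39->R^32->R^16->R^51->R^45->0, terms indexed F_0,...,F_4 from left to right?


chi = sum (-1)^i * rank:
(-1)^0*39=39
(-1)^1*32=-32
(-1)^2*16=16
(-1)^3*51=-51
(-1)^4*45=45
chi=17


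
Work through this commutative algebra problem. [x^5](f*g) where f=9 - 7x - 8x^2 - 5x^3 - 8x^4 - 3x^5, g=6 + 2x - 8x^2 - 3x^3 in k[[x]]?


[x^5] = sum a_i*b_j, i+j=5
  -8*-3=24
  -5*-8=40
  -8*2=-16
  -3*6=-18
Sum=30


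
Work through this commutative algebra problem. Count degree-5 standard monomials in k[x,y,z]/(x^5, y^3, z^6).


Need i<5, j<3, k<6 with i+j+k=5.
For each i, j ranges over max(0,5-i-5)..min(2,5-i):
  i=0: j in [0,2] -> 3
  i=1: j in [0,2] -> 3
  i=2: j in [0,2] -> 3
  i=3: j in [0,2] -> 3
  i=4: j in [0,1] -> 2
H(5) = 3+3+3+3+2 = 14


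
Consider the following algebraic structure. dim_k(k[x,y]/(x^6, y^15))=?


Basis: x^i*y^j, i<6, j<15
6*15=90


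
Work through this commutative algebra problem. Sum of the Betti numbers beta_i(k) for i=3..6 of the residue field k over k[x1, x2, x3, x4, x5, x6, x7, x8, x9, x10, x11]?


Koszul resolution: beta_i(k)=C(n,i), n=11
C(11,3)=165, C(11,4)=330, C(11,5)=462, C(11,6)=462
Sum=1419


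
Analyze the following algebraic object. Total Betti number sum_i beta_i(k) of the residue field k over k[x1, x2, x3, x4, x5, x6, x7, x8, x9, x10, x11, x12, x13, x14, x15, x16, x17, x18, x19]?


Koszul resolution: beta_i(k)=C(n,i), n=19
sum_i C(19,i) = 2^19 = 524288


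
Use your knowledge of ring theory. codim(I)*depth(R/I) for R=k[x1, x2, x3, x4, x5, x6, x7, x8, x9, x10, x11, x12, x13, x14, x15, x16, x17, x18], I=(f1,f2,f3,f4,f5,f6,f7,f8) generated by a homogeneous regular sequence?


codim=8, depth=dim(R/I)=18-8=10
Product=8*10=80


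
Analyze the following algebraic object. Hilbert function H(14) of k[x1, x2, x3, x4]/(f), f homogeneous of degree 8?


C(17,3)-C(9,3)=680-84=596


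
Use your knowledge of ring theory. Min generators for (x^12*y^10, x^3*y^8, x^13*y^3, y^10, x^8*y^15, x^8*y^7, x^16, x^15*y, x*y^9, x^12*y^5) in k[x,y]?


Remove redundant (divisible by others).
x^8*y^15 redundant.
x^12*y^10 redundant.
Min: x^16, x^15*y, x^13*y^3, x^12*y^5, x^8*y^7, x^3*y^8, x*y^9, y^10
Count=8


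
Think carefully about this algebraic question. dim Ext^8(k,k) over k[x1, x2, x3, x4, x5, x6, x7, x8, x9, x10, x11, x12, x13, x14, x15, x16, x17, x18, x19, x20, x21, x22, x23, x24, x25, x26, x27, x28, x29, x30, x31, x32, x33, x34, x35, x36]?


C(n,i)=C(36,8)=30260340


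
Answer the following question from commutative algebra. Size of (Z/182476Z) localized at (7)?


7-primary part: 182476=7^4*76
Size=7^4=2401


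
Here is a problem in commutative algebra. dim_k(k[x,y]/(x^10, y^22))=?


Basis: x^i*y^j, i<10, j<22
10*22=220


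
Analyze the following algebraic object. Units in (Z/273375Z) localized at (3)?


Local ring = Z/2187Z.
phi(2187) = 3^6*(3-1) = 1458


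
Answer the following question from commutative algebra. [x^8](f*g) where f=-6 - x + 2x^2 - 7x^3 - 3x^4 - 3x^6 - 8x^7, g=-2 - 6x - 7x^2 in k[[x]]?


[x^8] = sum a_i*b_j, i+j=8
  -3*-7=21
  -8*-6=48
Sum=69


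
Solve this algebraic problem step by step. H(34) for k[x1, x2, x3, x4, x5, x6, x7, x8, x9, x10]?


C(d+n-1,n-1)=C(43,9)=563921995


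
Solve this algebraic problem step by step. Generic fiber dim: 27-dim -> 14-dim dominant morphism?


dim(fiber)=dim(X)-dim(Y)=27-14=13


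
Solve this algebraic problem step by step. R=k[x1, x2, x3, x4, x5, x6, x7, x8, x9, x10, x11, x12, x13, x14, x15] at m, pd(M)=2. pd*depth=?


pd+depth=15
depth=15-2=13
pd*depth=2*13=26


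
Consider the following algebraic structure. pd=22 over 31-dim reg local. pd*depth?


pd+depth=31
depth=31-22=9
pd*depth=22*9=198


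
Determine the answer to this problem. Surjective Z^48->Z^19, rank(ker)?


rank(ker) = 48-19 = 29


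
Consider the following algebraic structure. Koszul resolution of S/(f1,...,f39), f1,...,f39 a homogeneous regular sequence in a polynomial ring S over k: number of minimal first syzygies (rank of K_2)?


Regular sequence => Koszul complex is the minimal free resolution.
Syz_1 minimally generated by Koszul relations f_i*e_j - f_j*e_i (i<j): mu(Syz_1) = beta_2 = C(m,2) = m(m-1)/2
m=39
39*38/2 = 741


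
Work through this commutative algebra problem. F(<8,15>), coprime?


gcd(8,15)=1 => F=ab-a-b=8*15-8-15=120-23=97


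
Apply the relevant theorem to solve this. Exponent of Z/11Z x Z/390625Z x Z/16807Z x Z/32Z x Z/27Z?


Exponent = lcm of the cyclic orders; pairwise coprime => product.
11^1*5^8*7^5*2^5*3^3=11*390625*16807*32*27=62395987500000


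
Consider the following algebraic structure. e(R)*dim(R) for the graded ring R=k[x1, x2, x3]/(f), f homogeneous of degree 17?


e(R)=deg(f)=17, dim(R)=3-1=2
e*dim=17*2=34


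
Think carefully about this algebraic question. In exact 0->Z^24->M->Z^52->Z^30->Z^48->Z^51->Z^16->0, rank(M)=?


Alt sum=0:
(-1)^0*24 + (-1)^1*? + (-1)^2*52 + (-1)^3*30 + (-1)^4*48 + (-1)^5*51 + (-1)^6*16=0
rank(M)=59


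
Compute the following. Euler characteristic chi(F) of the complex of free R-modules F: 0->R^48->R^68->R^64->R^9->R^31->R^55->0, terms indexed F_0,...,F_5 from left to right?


chi = sum (-1)^i * rank:
(-1)^0*48=48
(-1)^1*68=-68
(-1)^2*64=64
(-1)^3*9=-9
(-1)^4*31=31
(-1)^5*55=-55
chi=11


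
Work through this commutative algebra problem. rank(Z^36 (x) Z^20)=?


rank(M(x)N) = rank(M)*rank(N)
36*20 = 720


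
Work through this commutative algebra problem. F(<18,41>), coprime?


gcd(18,41)=1 => F=ab-a-b=18*41-18-41=738-59=679


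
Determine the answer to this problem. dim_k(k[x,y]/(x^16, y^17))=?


Basis: x^i*y^j, i<16, j<17
16*17=272


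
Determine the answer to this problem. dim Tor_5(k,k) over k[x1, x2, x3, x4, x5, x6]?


Koszul: C(n,i)=C(6,5)=6


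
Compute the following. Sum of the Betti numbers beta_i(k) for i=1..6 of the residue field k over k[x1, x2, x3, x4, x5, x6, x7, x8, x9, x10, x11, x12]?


Koszul resolution: beta_i(k)=C(n,i), n=12
C(12,1)=12, C(12,2)=66, C(12,3)=220, C(12,4)=495, C(12,5)=792, C(12,6)=924
Sum=2509


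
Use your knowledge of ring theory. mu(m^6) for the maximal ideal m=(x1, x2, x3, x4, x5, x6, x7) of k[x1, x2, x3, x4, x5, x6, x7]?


Graded Nakayama: mu(m^d) = dim_k (m^d/m^(d+1)) = #degree-6 monomials in 7 vars
C(n+d-1,d)=C(12,6)=924


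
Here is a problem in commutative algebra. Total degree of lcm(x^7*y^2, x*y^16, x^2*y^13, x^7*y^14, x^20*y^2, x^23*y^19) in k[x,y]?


lcm = componentwise max:
x: max(7,1,2,7,20,23)=23
y: max(2,16,13,14,2,19)=19
Total=23+19=42


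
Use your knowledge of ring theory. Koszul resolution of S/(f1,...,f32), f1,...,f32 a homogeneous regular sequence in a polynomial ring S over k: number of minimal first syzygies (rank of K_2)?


Regular sequence => Koszul complex is the minimal free resolution.
Syz_1 minimally generated by Koszul relations f_i*e_j - f_j*e_i (i<j): mu(Syz_1) = beta_2 = C(m,2) = m(m-1)/2
m=32
32*31/2 = 496


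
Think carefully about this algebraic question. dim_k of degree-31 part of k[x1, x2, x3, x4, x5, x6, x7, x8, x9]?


C(d+n-1,n-1)=C(39,8)=61523748


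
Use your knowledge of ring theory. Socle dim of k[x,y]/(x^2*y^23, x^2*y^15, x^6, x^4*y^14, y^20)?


Socle = ann(m) = span of standard monomials u with x*u, y*u in I (staircase corners).
Redundant generators: x^2*y^23
Minimal generators: x^6, x^4*y^14, x^2*y^15, y^20
Corners: xy^19, x^3y^14, x^5y^13
Socle dim=3


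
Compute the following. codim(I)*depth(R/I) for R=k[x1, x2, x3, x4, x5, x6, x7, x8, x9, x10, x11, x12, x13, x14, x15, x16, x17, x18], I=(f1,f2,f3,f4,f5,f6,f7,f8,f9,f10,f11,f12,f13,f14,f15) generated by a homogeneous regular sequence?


codim=15, depth=dim(R/I)=18-15=3
Product=15*3=45


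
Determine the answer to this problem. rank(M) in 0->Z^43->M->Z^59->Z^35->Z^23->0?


Alt sum=0:
(-1)^0*43 + (-1)^1*? + (-1)^2*59 + (-1)^3*35 + (-1)^4*23=0
rank(M)=90


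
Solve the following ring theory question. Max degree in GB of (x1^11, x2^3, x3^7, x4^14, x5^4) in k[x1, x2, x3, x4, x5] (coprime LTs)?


Pure powers, coprime LTs => already GB.
Degrees: 11, 3, 7, 14, 4
Max=14


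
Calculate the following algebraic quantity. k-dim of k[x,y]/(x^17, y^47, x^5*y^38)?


k[x,y]/I, I = (x^17, y^47, x^5*y^38)
Rect: 17x47=799. Corner: (17-5)x(47-38)=108.
dim = 799-108 = 691


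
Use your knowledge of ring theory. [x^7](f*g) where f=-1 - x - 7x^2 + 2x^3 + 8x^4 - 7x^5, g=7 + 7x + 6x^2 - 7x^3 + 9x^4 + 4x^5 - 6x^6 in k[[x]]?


[x^7] = sum a_i*b_j, i+j=7
  -1*-6=6
  -7*4=-28
  2*9=18
  8*-7=-56
  -7*6=-42
Sum=-102


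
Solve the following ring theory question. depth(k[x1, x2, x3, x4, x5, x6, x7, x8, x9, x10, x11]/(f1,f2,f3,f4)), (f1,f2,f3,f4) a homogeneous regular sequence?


depth(R)=11
depth(R/I)=11-4=7


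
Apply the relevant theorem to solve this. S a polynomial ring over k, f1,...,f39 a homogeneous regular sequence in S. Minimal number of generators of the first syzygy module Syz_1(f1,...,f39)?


Regular sequence => Koszul complex is the minimal free resolution.
Syz_1 minimally generated by Koszul relations f_i*e_j - f_j*e_i (i<j): mu(Syz_1) = beta_2 = C(m,2) = m(m-1)/2
m=39
39*38/2 = 741


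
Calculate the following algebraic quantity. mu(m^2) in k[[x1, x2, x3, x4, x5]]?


C(n+d-1,d)=C(6,2)=15


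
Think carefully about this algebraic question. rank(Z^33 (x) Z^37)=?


rank(M(x)N) = rank(M)*rank(N)
33*37 = 1221


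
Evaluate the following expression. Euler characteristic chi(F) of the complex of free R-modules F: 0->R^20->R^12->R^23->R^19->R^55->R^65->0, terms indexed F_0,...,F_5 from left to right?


chi = sum (-1)^i * rank:
(-1)^0*20=20
(-1)^1*12=-12
(-1)^2*23=23
(-1)^3*19=-19
(-1)^4*55=55
(-1)^5*65=-65
chi=2


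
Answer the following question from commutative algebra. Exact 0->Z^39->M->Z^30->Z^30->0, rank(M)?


Alt sum=0:
(-1)^0*39 + (-1)^1*? + (-1)^2*30 + (-1)^3*30=0
rank(M)=39


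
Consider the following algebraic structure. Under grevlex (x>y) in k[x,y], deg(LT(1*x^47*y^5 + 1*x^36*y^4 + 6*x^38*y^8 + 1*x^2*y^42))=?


LT: 1*x^47*y^5
deg_x=47, deg_y=5
Total=47+5=52


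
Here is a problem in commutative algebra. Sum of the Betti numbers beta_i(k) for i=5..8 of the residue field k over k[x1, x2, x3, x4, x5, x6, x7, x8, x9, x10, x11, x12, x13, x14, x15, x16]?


Koszul resolution: beta_i(k)=C(n,i), n=16
C(16,5)=4368, C(16,6)=8008, C(16,7)=11440, C(16,8)=12870
Sum=36686


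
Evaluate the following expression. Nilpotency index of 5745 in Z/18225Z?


5745^k mod 18225:
k=1: 5745
k=2: 17775
k=3: 2700
k=4: 2025
k=5: 6075
k=6: 0
First zero at k = 6


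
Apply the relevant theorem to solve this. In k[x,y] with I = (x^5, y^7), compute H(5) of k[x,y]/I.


k[x,y], I = (x^5, y^7), d = 5
Need i < 5 and d-i < 7.
Range: 0 <= i <= 4.
H(5) = 5


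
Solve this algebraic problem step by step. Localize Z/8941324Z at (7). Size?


7-primary part: 8941324=7^6*76
Size=7^6=117649


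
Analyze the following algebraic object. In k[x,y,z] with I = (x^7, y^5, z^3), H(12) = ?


Need i<7, j<5, k<3 with i+j+k=12.
For each i, j ranges over max(0,12-i-2)..min(4,12-i):
  i=0: j in [10,4] -> 0
  i=1: j in [9,4] -> 0
  i=2: j in [8,4] -> 0
  i=3: j in [7,4] -> 0
  i=4: j in [6,4] -> 0
  i=5: j in [5,4] -> 0
  i=6: j in [4,4] -> 1
H(12) = 0+0+0+0+0+0+1 = 1


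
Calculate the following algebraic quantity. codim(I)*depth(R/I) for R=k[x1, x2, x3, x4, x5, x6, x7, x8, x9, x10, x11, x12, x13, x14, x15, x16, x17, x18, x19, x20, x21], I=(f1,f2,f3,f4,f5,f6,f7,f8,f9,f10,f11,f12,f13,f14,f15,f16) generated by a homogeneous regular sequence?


codim=16, depth=dim(R/I)=21-16=5
Product=16*5=80


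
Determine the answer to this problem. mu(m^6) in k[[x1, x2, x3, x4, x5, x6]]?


C(n+d-1,d)=C(11,6)=462


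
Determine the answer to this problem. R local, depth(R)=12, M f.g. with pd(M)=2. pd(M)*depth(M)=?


pd+depth=12
depth=12-2=10
pd*depth=2*10=20


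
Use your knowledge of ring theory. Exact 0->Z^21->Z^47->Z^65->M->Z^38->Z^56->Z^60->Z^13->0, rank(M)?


Alt sum=0:
(-1)^0*21 + (-1)^1*47 + (-1)^2*65 + (-1)^3*? + (-1)^4*38 + (-1)^5*56 + (-1)^6*60 + (-1)^7*13=0
rank(M)=68


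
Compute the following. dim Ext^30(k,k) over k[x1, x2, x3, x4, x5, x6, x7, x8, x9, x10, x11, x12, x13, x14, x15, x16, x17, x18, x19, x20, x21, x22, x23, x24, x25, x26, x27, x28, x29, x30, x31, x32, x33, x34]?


C(n,i)=C(34,30)=46376


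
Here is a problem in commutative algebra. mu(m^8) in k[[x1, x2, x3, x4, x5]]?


C(n+d-1,d)=C(12,8)=495


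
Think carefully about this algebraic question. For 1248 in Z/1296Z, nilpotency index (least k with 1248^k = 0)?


1248^k mod 1296:
k=1: 1248
k=2: 1008
k=3: 864
k=4: 0
First zero at k = 4


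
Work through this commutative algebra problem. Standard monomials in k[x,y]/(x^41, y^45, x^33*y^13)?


k[x,y]/I, I = (x^41, y^45, x^33*y^13)
Rect: 41x45=1845. Corner: (41-33)x(45-13)=256.
dim = 1845-256 = 1589


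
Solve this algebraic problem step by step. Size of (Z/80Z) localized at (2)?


2-primary part: 80=2^4*5
Size=2^4=16


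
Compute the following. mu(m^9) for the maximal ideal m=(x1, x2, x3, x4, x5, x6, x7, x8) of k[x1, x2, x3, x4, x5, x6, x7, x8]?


Graded Nakayama: mu(m^d) = dim_k (m^d/m^(d+1)) = #degree-9 monomials in 8 vars
C(n+d-1,d)=C(16,9)=11440


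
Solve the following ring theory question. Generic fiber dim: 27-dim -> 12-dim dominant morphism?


dim(fiber)=dim(X)-dim(Y)=27-12=15


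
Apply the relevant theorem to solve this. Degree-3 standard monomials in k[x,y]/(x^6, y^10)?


k[x,y], I = (x^6, y^10), d = 3
Need i < 6 and d-i < 10.
Range: 0 <= i <= 3.
H(3) = 4


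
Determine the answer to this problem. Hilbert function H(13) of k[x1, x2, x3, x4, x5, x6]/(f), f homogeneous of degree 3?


C(18,5)-C(15,5)=8568-3003=5565


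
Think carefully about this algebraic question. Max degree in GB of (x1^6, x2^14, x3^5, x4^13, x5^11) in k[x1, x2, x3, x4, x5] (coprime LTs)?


Pure powers, coprime LTs => already GB.
Degrees: 6, 14, 5, 13, 11
Max=14


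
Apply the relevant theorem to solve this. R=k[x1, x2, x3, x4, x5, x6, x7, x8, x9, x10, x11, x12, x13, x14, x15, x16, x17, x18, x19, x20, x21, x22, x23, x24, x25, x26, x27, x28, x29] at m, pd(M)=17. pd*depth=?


pd+depth=29
depth=29-17=12
pd*depth=17*12=204


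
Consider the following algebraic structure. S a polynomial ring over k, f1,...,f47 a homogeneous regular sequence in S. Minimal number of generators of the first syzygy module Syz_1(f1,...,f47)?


Regular sequence => Koszul complex is the minimal free resolution.
Syz_1 minimally generated by Koszul relations f_i*e_j - f_j*e_i (i<j): mu(Syz_1) = beta_2 = C(m,2) = m(m-1)/2
m=47
47*46/2 = 1081


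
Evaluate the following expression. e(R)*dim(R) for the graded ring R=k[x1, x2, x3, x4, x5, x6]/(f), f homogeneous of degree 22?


e(R)=deg(f)=22, dim(R)=6-1=5
e*dim=22*5=110


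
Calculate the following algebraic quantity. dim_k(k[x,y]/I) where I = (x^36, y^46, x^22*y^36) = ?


k[x,y]/I, I = (x^36, y^46, x^22*y^36)
Rect: 36x46=1656. Corner: (36-22)x(46-36)=140.
dim = 1656-140 = 1516


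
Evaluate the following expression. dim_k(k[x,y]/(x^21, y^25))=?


Basis: x^i*y^j, i<21, j<25
21*25=525


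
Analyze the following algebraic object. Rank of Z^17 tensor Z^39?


rank(M(x)N) = rank(M)*rank(N)
17*39 = 663


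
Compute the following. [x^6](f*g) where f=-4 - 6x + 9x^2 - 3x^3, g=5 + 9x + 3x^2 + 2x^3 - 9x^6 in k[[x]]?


[x^6] = sum a_i*b_j, i+j=6
  -4*-9=36
  -3*2=-6
Sum=30


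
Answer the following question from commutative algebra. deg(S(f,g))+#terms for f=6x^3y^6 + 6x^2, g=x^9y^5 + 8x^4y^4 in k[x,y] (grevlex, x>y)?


LT(f)=6x^3y^6, LT(g)=x^9y^5
lcm(LM)=x^9y^6
S(f,g) (scaled by 6 to clear denominators) = x^6*f - 6y*g = -48x^4y^5 + 6x^8
2 terms, deg 9.
9+2=11


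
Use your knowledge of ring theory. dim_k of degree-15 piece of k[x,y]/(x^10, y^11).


k[x,y], I = (x^10, y^11), d = 15
Need i < 10 and d-i < 11.
Range: 5 <= i <= 9.
H(15) = 5


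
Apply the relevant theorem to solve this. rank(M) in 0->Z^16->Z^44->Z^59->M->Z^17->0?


Alt sum=0:
(-1)^0*16 + (-1)^1*44 + (-1)^2*59 + (-1)^3*? + (-1)^4*17=0
rank(M)=48


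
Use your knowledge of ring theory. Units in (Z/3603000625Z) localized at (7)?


Local ring = Z/5764801Z.
phi(5764801) = 7^7*(7-1) = 4941258


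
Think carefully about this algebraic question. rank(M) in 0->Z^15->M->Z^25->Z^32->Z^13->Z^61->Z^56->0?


Alt sum=0:
(-1)^0*15 + (-1)^1*? + (-1)^2*25 + (-1)^3*32 + (-1)^4*13 + (-1)^5*61 + (-1)^6*56=0
rank(M)=16


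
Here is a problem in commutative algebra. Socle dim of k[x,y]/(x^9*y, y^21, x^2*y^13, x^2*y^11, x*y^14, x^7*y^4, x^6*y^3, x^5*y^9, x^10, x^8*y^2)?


Socle = ann(m) = span of standard monomials u with x*u, y*u in I (staircase corners).
Redundant generators: x^2*y^13, x^7*y^4
Minimal generators: x^10, x^9*y, x^8*y^2, x^6*y^3, x^5*y^9, x^2*y^11, x*y^14, y^21
Corners: y^20, xy^13, x^4y^10, x^5y^8, x^7y^2, x^8y, x^9
Socle dim=7


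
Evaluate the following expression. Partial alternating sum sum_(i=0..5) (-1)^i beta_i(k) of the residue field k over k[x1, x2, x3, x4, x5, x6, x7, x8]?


Koszul resolution: beta_i(k)=C(n,i), n=8
sum_(i=0..p) (-1)^i C(n,i) = (-1)^p C(n-1,p)
(-1)^5*C(7,5) = (-1)^5*21 = -21


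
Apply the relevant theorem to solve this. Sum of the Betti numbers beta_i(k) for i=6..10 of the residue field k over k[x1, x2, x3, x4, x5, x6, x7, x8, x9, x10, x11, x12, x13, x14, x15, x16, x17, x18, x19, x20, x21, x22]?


Koszul resolution: beta_i(k)=C(n,i), n=22
C(22,6)=74613, C(22,7)=170544, C(22,8)=319770, C(22,9)=497420, C(22,10)=646646
Sum=1708993


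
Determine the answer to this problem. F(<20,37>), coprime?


gcd(20,37)=1 => F=ab-a-b=20*37-20-37=740-57=683


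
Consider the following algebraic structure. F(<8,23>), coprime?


gcd(8,23)=1 => F=ab-a-b=8*23-8-23=184-31=153


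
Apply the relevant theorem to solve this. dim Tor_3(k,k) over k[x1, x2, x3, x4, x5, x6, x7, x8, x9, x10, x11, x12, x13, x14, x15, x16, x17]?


Koszul: C(n,i)=C(17,3)=680


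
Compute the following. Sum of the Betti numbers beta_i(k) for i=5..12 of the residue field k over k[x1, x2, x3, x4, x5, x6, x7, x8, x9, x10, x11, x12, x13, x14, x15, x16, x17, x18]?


Koszul resolution: beta_i(k)=C(n,i), n=18
C(18,5)=8568, C(18,6)=18564, C(18,7)=31824, C(18,8)=43758, C(18,9)=48620, C(18,10)=43758, C(18,11)=31824, C(18,12)=18564
Sum=245480


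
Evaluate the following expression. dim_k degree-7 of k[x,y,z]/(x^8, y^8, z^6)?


Need i<8, j<8, k<6 with i+j+k=7.
For each i, j ranges over max(0,7-i-5)..min(7,7-i):
  i=0: j in [2,7] -> 6
  i=1: j in [1,6] -> 6
  i=2: j in [0,5] -> 6
  i=3: j in [0,4] -> 5
  i=4: j in [0,3] -> 4
  i=5: j in [0,2] -> 3
  i=6: j in [0,1] -> 2
  i=7: j in [0,0] -> 1
H(7) = 6+6+6+5+4+3+2+1 = 33


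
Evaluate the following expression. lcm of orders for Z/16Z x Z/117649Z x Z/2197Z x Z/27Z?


Exponent = lcm of the cyclic orders; pairwise coprime => product.
2^4*7^6*13^3*3^3=16*117649*2197*27=111661136496


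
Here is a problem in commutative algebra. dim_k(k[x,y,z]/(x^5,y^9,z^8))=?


Basis: x^iy^jz^k, i<5,j<9,k<8
5*9*8=360


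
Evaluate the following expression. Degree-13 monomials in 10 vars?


C(d+n-1,n-1)=C(22,9)=497420


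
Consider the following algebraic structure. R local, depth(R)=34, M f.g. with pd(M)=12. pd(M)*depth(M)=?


pd+depth=34
depth=34-12=22
pd*depth=12*22=264


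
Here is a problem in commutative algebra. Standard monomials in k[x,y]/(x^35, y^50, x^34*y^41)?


k[x,y]/I, I = (x^35, y^50, x^34*y^41)
Rect: 35x50=1750. Corner: (35-34)x(50-41)=9.
dim = 1750-9 = 1741


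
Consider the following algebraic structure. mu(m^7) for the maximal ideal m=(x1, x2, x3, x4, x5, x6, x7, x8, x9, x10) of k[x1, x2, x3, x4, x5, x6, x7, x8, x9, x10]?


Graded Nakayama: mu(m^d) = dim_k (m^d/m^(d+1)) = #degree-7 monomials in 10 vars
C(n+d-1,d)=C(16,7)=11440


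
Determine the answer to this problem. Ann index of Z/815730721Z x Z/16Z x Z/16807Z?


Exponent = lcm of the cyclic orders; pairwise coprime => product.
13^8*2^4*7^5=815730721*16*16807=219359779645552


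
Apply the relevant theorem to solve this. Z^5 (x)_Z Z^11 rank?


rank(M(x)N) = rank(M)*rank(N)
5*11 = 55


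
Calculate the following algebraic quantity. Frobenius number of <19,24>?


gcd(19,24)=1 => F=ab-a-b=19*24-19-24=456-43=413


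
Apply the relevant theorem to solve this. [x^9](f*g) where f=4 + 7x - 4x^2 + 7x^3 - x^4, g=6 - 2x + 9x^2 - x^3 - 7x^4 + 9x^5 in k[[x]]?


[x^9] = sum a_i*b_j, i+j=9
  -1*9=-9
Sum=-9


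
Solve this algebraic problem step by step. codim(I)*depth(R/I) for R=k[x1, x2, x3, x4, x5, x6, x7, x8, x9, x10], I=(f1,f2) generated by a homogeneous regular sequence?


codim=2, depth=dim(R/I)=10-2=8
Product=2*8=16


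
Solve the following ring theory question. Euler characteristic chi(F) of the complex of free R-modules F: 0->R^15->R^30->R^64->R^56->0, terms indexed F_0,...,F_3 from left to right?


chi = sum (-1)^i * rank:
(-1)^0*15=15
(-1)^1*30=-30
(-1)^2*64=64
(-1)^3*56=-56
chi=-7


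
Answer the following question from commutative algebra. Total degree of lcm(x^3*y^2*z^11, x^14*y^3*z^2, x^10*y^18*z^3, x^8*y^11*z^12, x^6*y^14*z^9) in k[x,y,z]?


lcm = componentwise max:
x: max(3,14,10,8,6)=14
y: max(2,3,18,11,14)=18
z: max(11,2,3,12,9)=12
Total=14+18+12=44


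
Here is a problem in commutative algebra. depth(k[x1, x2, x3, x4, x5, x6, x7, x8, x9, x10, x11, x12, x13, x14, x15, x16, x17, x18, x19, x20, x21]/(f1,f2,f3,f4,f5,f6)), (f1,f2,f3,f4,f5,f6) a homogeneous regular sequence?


depth(R)=21
depth(R/I)=21-6=15


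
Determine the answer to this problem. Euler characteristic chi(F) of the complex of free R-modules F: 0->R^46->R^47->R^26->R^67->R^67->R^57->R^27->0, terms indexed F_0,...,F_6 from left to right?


chi = sum (-1)^i * rank:
(-1)^0*46=46
(-1)^1*47=-47
(-1)^2*26=26
(-1)^3*67=-67
(-1)^4*67=67
(-1)^5*57=-57
(-1)^6*27=27
chi=-5


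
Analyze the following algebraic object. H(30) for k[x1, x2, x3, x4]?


C(d+n-1,n-1)=C(33,3)=5456


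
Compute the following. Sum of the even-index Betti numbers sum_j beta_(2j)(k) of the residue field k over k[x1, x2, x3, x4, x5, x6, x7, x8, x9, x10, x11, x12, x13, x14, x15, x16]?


Koszul resolution: beta_i(k)=C(n,i), n=16
sum_even C(16,i) = 2^(n-1) = 2^15 = 32768


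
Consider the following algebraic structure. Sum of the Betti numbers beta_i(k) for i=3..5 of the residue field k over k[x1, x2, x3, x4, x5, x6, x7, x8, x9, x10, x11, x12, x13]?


Koszul resolution: beta_i(k)=C(n,i), n=13
C(13,3)=286, C(13,4)=715, C(13,5)=1287
Sum=2288


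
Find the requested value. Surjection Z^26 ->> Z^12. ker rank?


rank(ker) = 26-12 = 14


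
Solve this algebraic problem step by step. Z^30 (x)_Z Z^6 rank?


rank(M(x)N) = rank(M)*rank(N)
30*6 = 180


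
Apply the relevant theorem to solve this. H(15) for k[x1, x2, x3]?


C(d+n-1,n-1)=C(17,2)=136


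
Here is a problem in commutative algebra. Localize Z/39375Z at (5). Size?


5-primary part: 39375=5^4*63
Size=5^4=625


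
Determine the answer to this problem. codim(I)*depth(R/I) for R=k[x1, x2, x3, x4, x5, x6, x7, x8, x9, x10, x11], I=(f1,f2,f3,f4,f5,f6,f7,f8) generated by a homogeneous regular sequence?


codim=8, depth=dim(R/I)=11-8=3
Product=8*3=24


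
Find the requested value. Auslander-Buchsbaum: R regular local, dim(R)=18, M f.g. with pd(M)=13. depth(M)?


pd+depth=depth(R)=18
depth=18-13=5


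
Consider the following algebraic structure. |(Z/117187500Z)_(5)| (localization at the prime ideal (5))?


5-primary part: 117187500=5^10*12
Size=5^10=9765625
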